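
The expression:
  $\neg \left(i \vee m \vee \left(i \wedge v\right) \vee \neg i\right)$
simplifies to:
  $\text{False}$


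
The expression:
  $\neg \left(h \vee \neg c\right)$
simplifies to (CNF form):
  $c \wedge \neg h$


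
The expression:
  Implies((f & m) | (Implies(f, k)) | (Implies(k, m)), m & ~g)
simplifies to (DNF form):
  m & ~g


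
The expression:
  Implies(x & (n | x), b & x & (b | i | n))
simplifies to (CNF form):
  b | ~x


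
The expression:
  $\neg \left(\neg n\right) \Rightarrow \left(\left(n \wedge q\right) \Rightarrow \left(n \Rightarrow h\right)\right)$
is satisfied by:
  {h: True, q: False, n: False}
  {h: False, q: False, n: False}
  {n: True, h: True, q: False}
  {n: True, h: False, q: False}
  {q: True, h: True, n: False}
  {q: True, h: False, n: False}
  {q: True, n: True, h: True}


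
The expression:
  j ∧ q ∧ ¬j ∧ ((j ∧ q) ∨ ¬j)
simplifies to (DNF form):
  False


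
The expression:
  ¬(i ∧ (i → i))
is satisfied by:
  {i: False}


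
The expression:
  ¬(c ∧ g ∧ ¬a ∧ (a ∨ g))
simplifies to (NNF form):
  a ∨ ¬c ∨ ¬g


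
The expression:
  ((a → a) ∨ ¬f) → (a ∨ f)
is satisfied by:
  {a: True, f: True}
  {a: True, f: False}
  {f: True, a: False}


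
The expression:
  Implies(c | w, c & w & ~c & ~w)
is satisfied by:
  {w: False, c: False}


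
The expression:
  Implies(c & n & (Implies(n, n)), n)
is always true.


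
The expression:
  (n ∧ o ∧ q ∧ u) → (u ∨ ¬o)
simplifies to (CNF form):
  True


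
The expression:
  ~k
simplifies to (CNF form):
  ~k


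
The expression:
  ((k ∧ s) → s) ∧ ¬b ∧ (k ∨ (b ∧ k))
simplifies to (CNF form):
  k ∧ ¬b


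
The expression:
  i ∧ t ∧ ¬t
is never true.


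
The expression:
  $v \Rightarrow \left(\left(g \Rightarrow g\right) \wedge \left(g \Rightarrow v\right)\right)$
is always true.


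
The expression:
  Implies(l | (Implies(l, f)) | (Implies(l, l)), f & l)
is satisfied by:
  {f: True, l: True}


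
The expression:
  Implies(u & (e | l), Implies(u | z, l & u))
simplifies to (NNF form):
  l | ~e | ~u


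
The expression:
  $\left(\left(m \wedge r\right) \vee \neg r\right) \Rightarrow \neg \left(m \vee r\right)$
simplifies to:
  $\neg m$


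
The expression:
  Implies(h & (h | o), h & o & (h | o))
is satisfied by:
  {o: True, h: False}
  {h: False, o: False}
  {h: True, o: True}


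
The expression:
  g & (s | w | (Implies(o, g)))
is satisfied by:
  {g: True}


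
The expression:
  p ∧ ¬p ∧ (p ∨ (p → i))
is never true.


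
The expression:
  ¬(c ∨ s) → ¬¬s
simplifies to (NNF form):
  c ∨ s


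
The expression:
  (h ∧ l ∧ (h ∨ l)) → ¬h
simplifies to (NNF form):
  ¬h ∨ ¬l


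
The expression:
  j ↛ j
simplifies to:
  False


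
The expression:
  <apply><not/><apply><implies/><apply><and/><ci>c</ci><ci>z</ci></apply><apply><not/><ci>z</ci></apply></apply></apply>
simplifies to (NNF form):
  <apply><and/><ci>c</ci><ci>z</ci></apply>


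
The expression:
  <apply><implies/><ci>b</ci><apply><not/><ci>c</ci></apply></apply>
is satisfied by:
  {c: False, b: False}
  {b: True, c: False}
  {c: True, b: False}


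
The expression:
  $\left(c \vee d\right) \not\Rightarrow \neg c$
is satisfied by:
  {c: True}


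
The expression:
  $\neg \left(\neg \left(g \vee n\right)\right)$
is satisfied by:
  {n: True, g: True}
  {n: True, g: False}
  {g: True, n: False}


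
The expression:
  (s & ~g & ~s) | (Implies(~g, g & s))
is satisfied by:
  {g: True}


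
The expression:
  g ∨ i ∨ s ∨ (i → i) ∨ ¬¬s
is always true.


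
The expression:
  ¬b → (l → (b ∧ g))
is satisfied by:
  {b: True, l: False}
  {l: False, b: False}
  {l: True, b: True}


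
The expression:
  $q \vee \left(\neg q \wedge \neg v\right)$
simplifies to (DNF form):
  $q \vee \neg v$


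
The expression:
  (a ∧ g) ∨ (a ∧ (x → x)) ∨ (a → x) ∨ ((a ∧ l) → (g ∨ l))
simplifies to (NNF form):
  True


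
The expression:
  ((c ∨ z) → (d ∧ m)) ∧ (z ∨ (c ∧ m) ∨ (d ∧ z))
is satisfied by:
  {m: True, z: True, c: True, d: True}
  {m: True, z: True, d: True, c: False}
  {m: True, c: True, d: True, z: False}


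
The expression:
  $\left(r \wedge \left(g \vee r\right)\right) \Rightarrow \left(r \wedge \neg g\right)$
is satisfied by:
  {g: False, r: False}
  {r: True, g: False}
  {g: True, r: False}


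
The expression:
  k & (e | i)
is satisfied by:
  {k: True, i: True, e: True}
  {k: True, i: True, e: False}
  {k: True, e: True, i: False}


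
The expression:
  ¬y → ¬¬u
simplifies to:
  u ∨ y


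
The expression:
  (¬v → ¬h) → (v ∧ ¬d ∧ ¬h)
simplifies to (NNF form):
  (h ∨ v) ∧ (h ∨ ¬d) ∧ (¬h ∨ ¬v)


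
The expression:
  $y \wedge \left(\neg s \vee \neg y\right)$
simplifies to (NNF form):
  $y \wedge \neg s$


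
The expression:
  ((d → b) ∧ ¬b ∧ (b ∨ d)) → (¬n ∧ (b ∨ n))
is always true.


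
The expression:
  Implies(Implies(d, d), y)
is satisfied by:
  {y: True}


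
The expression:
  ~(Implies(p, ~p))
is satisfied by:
  {p: True}


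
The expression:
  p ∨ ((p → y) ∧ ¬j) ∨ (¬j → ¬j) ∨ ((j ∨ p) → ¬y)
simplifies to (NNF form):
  True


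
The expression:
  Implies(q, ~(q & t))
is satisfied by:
  {t: False, q: False}
  {q: True, t: False}
  {t: True, q: False}


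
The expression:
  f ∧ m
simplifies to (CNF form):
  f ∧ m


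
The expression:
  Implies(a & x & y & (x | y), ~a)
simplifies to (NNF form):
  ~a | ~x | ~y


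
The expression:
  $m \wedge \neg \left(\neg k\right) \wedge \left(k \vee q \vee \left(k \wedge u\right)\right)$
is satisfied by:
  {m: True, k: True}


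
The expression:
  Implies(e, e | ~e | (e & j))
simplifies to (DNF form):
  True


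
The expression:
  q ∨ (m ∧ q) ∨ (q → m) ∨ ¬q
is always true.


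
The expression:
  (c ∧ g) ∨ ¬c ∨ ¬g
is always true.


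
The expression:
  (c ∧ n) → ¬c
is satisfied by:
  {c: False, n: False}
  {n: True, c: False}
  {c: True, n: False}


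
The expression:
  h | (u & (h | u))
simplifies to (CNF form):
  h | u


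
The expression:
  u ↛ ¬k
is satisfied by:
  {u: True, k: True}


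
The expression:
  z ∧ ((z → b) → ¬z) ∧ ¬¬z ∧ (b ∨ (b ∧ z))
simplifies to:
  False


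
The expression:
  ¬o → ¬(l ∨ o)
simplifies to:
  o ∨ ¬l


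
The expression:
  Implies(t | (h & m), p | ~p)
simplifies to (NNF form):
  True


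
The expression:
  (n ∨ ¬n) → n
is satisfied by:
  {n: True}


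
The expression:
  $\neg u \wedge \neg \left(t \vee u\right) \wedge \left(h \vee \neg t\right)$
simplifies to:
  $\neg t \wedge \neg u$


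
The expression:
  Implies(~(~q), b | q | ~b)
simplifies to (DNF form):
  True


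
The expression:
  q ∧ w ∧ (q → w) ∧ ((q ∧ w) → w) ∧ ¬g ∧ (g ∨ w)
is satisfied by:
  {w: True, q: True, g: False}


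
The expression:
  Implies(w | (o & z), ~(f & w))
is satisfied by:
  {w: False, f: False}
  {f: True, w: False}
  {w: True, f: False}


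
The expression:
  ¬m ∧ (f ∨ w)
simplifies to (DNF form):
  (f ∧ ¬m) ∨ (w ∧ ¬m)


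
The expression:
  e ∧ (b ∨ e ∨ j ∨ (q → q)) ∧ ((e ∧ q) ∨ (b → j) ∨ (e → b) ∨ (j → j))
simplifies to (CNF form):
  e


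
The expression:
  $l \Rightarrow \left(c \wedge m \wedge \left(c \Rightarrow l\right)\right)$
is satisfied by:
  {c: True, m: True, l: False}
  {c: True, m: False, l: False}
  {m: True, c: False, l: False}
  {c: False, m: False, l: False}
  {c: True, l: True, m: True}


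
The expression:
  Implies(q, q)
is always true.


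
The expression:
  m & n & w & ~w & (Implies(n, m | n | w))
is never true.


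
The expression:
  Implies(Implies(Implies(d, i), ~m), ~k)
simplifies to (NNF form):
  ~k | (i & m) | (m & ~d)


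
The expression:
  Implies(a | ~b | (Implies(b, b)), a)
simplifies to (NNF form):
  a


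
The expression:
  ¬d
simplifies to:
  ¬d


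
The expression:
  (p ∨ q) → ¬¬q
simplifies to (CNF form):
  q ∨ ¬p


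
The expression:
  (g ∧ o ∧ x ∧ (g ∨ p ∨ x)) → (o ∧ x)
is always true.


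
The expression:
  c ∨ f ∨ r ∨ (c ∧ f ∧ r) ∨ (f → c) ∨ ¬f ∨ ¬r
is always true.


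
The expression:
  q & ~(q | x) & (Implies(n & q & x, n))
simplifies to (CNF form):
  False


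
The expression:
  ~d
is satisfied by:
  {d: False}


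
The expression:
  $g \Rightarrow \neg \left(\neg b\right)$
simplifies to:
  $b \vee \neg g$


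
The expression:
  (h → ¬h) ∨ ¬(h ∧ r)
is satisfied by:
  {h: False, r: False}
  {r: True, h: False}
  {h: True, r: False}


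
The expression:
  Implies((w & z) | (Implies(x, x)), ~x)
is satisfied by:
  {x: False}


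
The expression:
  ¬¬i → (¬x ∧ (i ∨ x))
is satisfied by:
  {x: False, i: False}
  {i: True, x: False}
  {x: True, i: False}


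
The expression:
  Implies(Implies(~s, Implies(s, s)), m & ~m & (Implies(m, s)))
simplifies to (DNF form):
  False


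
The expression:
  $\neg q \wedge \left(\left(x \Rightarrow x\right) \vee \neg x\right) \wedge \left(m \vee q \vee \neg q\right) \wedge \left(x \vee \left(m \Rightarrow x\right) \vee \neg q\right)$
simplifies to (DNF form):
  $\neg q$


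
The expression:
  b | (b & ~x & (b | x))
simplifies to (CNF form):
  b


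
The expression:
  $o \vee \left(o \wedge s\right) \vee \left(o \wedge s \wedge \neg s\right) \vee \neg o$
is always true.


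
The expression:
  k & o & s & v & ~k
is never true.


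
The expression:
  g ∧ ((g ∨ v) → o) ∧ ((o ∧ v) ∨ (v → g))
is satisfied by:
  {g: True, o: True}


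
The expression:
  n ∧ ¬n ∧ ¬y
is never true.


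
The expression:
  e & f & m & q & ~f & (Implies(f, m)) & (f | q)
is never true.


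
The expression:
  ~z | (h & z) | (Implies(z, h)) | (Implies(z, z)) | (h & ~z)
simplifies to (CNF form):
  True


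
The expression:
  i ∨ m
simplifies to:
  i ∨ m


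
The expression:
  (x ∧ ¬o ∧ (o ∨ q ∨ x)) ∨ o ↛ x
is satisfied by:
  {x: True, o: False}
  {o: True, x: False}


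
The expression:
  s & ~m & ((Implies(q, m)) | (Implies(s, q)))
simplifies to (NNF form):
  s & ~m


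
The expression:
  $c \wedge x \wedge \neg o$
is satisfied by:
  {c: True, x: True, o: False}


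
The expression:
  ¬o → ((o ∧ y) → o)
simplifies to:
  True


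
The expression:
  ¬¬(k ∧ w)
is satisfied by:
  {w: True, k: True}


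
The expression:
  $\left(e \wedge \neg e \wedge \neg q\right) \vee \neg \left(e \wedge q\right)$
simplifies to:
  $\neg e \vee \neg q$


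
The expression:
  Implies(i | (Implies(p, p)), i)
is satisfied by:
  {i: True}


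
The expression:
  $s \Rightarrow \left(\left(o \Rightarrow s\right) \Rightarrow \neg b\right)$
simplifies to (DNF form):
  $\neg b \vee \neg s$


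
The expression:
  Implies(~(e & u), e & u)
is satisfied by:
  {e: True, u: True}


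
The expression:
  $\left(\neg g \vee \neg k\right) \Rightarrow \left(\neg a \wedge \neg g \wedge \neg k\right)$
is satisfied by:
  {g: True, k: True, a: False}
  {g: True, k: True, a: True}
  {a: False, g: False, k: False}


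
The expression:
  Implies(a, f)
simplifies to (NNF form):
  f | ~a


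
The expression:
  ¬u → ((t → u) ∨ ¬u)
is always true.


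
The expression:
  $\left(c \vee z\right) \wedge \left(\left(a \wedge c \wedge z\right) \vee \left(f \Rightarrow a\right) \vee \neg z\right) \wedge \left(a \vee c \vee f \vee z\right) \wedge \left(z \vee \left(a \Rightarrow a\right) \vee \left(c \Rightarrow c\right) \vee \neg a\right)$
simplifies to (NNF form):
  $\left(a \wedge z\right) \vee \left(c \wedge \neg z\right) \vee \left(z \wedge \neg f\right)$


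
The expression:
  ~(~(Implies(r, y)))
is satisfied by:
  {y: True, r: False}
  {r: False, y: False}
  {r: True, y: True}


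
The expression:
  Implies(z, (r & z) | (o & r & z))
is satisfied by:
  {r: True, z: False}
  {z: False, r: False}
  {z: True, r: True}


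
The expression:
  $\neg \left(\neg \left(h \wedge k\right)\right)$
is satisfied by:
  {h: True, k: True}


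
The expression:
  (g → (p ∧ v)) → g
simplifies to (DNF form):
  g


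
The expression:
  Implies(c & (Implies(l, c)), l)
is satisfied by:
  {l: True, c: False}
  {c: False, l: False}
  {c: True, l: True}


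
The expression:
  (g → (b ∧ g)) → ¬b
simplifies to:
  ¬b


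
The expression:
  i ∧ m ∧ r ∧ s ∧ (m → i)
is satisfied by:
  {r: True, m: True, s: True, i: True}


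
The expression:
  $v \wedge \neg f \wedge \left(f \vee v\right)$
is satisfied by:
  {v: True, f: False}


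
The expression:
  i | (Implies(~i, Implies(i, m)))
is always true.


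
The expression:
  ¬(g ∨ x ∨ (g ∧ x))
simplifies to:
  ¬g ∧ ¬x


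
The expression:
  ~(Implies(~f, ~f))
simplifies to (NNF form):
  False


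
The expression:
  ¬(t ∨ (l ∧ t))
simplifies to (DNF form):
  ¬t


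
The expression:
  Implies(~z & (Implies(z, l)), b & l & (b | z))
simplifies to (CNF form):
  (b | z) & (l | z)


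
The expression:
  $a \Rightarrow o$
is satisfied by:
  {o: True, a: False}
  {a: False, o: False}
  {a: True, o: True}


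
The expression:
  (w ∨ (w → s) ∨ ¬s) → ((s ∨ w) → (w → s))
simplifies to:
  s ∨ ¬w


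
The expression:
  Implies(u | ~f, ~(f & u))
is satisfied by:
  {u: False, f: False}
  {f: True, u: False}
  {u: True, f: False}


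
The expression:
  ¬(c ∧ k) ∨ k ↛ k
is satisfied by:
  {k: False, c: False}
  {c: True, k: False}
  {k: True, c: False}


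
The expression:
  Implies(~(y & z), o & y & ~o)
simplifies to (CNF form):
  y & z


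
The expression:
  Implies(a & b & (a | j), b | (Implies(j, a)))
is always true.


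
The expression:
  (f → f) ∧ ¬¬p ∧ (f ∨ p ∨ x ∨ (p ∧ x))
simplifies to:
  p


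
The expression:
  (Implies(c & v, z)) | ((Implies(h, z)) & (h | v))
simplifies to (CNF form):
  z | ~c | ~h | ~v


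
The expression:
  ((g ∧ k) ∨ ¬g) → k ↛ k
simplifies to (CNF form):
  g ∧ ¬k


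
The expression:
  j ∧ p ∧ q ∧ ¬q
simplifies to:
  False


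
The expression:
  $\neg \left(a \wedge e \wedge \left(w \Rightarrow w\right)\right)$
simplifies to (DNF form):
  $\neg a \vee \neg e$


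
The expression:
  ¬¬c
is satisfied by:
  {c: True}


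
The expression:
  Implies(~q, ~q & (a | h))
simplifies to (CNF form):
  a | h | q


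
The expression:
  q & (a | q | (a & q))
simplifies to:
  q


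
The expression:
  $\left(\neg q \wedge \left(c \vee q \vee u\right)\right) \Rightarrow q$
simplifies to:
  $q \vee \left(\neg c \wedge \neg u\right)$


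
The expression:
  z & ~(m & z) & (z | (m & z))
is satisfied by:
  {z: True, m: False}


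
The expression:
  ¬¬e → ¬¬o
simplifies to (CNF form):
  o ∨ ¬e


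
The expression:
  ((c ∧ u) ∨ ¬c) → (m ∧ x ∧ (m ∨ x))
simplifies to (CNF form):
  (c ∨ m) ∧ (c ∨ x) ∧ (m ∨ ¬u) ∧ (x ∨ ¬u)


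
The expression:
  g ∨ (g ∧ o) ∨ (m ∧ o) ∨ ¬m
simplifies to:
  g ∨ o ∨ ¬m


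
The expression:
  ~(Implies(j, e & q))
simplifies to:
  j & (~e | ~q)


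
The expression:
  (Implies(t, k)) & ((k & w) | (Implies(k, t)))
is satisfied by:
  {w: True, t: False, k: False}
  {w: False, t: False, k: False}
  {k: True, w: True, t: False}
  {t: True, k: True, w: True}
  {t: True, k: True, w: False}


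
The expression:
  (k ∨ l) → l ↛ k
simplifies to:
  ¬k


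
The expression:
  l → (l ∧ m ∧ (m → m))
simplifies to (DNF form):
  m ∨ ¬l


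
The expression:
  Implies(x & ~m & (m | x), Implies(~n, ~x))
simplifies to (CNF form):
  m | n | ~x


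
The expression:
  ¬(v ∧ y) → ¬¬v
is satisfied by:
  {v: True}


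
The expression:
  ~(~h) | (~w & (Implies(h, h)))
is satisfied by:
  {h: True, w: False}
  {w: False, h: False}
  {w: True, h: True}


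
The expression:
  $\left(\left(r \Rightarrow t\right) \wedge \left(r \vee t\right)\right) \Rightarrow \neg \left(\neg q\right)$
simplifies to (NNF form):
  $q \vee \neg t$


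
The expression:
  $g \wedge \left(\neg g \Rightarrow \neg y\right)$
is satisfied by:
  {g: True}


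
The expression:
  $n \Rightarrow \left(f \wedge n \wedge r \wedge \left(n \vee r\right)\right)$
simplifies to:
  $\left(f \wedge r\right) \vee \neg n$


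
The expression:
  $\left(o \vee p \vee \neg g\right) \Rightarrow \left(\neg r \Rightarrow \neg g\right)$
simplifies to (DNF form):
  $r \vee \left(\neg o \wedge \neg p\right) \vee \neg g$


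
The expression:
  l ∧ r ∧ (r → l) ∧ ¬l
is never true.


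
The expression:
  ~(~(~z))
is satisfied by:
  {z: False}


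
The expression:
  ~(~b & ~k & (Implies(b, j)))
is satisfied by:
  {b: True, k: True}
  {b: True, k: False}
  {k: True, b: False}


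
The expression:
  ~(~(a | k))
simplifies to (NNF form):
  a | k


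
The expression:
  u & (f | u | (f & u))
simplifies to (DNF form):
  u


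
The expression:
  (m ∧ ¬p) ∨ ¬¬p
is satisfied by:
  {m: True, p: True}
  {m: True, p: False}
  {p: True, m: False}


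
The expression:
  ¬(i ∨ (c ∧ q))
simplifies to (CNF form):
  ¬i ∧ (¬c ∨ ¬q)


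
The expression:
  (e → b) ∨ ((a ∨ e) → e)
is always true.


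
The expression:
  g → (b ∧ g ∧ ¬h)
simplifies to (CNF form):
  (b ∨ ¬g) ∧ (¬g ∨ ¬h)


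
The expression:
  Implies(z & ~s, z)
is always true.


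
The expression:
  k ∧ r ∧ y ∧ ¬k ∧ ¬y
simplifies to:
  False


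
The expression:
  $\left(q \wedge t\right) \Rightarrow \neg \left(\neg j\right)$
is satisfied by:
  {j: True, t: False, q: False}
  {j: False, t: False, q: False}
  {q: True, j: True, t: False}
  {q: True, j: False, t: False}
  {t: True, j: True, q: False}
  {t: True, j: False, q: False}
  {t: True, q: True, j: True}


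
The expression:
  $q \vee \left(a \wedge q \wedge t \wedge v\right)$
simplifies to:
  $q$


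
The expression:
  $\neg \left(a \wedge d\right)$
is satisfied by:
  {d: False, a: False}
  {a: True, d: False}
  {d: True, a: False}


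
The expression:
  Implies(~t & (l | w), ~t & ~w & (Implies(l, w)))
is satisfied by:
  {t: True, l: False, w: False}
  {t: True, w: True, l: False}
  {t: True, l: True, w: False}
  {t: True, w: True, l: True}
  {w: False, l: False, t: False}


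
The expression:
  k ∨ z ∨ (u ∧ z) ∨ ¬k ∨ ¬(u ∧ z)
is always true.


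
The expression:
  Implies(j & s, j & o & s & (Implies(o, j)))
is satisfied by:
  {o: True, s: False, j: False}
  {s: False, j: False, o: False}
  {j: True, o: True, s: False}
  {j: True, s: False, o: False}
  {o: True, s: True, j: False}
  {s: True, o: False, j: False}
  {j: True, s: True, o: True}


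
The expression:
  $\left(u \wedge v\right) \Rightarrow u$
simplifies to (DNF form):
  $\text{True}$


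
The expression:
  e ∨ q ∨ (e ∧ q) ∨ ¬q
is always true.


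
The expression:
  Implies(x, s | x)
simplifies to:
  True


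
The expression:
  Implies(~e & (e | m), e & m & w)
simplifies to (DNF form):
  e | ~m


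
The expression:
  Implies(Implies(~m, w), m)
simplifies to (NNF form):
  m | ~w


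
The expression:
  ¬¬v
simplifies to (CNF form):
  v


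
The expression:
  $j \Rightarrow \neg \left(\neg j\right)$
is always true.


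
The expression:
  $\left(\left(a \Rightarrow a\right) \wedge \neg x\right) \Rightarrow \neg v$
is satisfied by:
  {x: True, v: False}
  {v: False, x: False}
  {v: True, x: True}


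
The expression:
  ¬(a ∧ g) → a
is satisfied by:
  {a: True}


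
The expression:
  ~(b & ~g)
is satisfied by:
  {g: True, b: False}
  {b: False, g: False}
  {b: True, g: True}


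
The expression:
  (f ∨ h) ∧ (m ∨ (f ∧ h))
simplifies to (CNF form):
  (f ∨ h) ∧ (f ∨ m) ∧ (h ∨ m) ∧ (f ∨ h ∨ m)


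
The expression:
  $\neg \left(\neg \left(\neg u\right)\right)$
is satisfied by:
  {u: False}


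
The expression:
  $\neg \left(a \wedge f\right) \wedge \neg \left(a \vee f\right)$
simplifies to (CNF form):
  $\neg a \wedge \neg f$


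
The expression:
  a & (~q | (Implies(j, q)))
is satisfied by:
  {a: True}


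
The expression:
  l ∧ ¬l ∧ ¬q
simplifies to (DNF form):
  False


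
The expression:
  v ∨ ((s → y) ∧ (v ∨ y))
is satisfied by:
  {y: True, v: True}
  {y: True, v: False}
  {v: True, y: False}


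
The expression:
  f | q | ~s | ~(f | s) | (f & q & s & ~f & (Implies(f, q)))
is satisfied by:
  {q: True, f: True, s: False}
  {q: True, s: False, f: False}
  {f: True, s: False, q: False}
  {f: False, s: False, q: False}
  {q: True, f: True, s: True}
  {q: True, s: True, f: False}
  {f: True, s: True, q: False}


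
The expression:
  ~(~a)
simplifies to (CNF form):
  a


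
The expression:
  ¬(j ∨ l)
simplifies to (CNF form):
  ¬j ∧ ¬l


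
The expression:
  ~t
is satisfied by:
  {t: False}


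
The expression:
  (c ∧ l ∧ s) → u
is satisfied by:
  {u: True, l: False, c: False, s: False}
  {u: False, l: False, c: False, s: False}
  {s: True, u: True, l: False, c: False}
  {s: True, u: False, l: False, c: False}
  {u: True, c: True, s: False, l: False}
  {c: True, s: False, l: False, u: False}
  {s: True, c: True, u: True, l: False}
  {s: True, c: True, u: False, l: False}
  {u: True, l: True, s: False, c: False}
  {l: True, s: False, c: False, u: False}
  {u: True, s: True, l: True, c: False}
  {s: True, l: True, u: False, c: False}
  {u: True, c: True, l: True, s: False}
  {c: True, l: True, s: False, u: False}
  {s: True, c: True, l: True, u: True}


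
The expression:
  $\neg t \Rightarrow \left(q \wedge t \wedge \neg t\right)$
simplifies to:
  $t$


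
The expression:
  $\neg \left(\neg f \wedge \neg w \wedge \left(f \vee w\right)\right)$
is always true.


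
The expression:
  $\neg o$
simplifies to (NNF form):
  $\neg o$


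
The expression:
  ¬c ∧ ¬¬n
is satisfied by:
  {n: True, c: False}


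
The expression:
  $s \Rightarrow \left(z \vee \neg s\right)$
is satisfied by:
  {z: True, s: False}
  {s: False, z: False}
  {s: True, z: True}


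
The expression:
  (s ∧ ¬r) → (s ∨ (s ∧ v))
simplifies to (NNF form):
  True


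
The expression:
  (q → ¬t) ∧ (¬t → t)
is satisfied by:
  {t: True, q: False}


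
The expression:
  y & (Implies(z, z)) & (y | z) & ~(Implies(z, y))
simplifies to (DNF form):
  False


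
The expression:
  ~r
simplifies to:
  ~r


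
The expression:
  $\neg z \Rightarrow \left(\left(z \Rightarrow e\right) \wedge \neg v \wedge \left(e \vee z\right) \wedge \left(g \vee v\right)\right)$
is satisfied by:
  {z: True, g: True, e: True, v: False}
  {z: True, g: True, e: False, v: False}
  {z: True, e: True, g: False, v: False}
  {z: True, e: False, g: False, v: False}
  {z: True, v: True, g: True, e: True}
  {z: True, v: True, g: True, e: False}
  {z: True, v: True, g: False, e: True}
  {z: True, v: True, g: False, e: False}
  {g: True, e: True, z: False, v: False}


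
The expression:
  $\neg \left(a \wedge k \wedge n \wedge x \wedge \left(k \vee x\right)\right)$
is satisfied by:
  {x: False, k: False, n: False, a: False}
  {a: True, x: False, k: False, n: False}
  {n: True, x: False, k: False, a: False}
  {a: True, n: True, x: False, k: False}
  {k: True, a: False, x: False, n: False}
  {a: True, k: True, x: False, n: False}
  {n: True, k: True, a: False, x: False}
  {a: True, n: True, k: True, x: False}
  {x: True, n: False, k: False, a: False}
  {a: True, x: True, n: False, k: False}
  {n: True, x: True, a: False, k: False}
  {a: True, n: True, x: True, k: False}
  {k: True, x: True, n: False, a: False}
  {a: True, k: True, x: True, n: False}
  {n: True, k: True, x: True, a: False}


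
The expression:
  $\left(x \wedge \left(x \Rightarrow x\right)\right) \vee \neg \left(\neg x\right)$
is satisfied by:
  {x: True}


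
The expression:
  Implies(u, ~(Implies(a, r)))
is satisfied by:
  {a: True, u: False, r: False}
  {a: False, u: False, r: False}
  {r: True, a: True, u: False}
  {r: True, a: False, u: False}
  {u: True, a: True, r: False}


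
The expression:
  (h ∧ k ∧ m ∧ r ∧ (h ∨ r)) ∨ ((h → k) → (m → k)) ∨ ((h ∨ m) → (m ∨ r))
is always true.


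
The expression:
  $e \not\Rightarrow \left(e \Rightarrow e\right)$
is never true.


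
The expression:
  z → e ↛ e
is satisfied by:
  {z: False}


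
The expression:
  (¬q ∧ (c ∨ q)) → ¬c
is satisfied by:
  {q: True, c: False}
  {c: False, q: False}
  {c: True, q: True}


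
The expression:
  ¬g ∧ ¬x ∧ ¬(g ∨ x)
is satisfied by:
  {x: False, g: False}


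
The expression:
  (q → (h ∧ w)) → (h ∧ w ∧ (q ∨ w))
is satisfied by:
  {q: True, w: True, h: True}
  {q: True, w: True, h: False}
  {q: True, h: True, w: False}
  {q: True, h: False, w: False}
  {w: True, h: True, q: False}


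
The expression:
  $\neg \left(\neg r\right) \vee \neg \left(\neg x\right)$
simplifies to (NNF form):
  $r \vee x$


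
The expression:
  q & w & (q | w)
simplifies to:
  q & w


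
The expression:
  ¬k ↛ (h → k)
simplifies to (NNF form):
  h ∧ ¬k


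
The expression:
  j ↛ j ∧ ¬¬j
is never true.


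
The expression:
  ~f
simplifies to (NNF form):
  ~f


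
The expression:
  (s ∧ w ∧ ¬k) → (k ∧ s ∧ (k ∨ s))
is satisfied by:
  {k: True, s: False, w: False}
  {s: False, w: False, k: False}
  {w: True, k: True, s: False}
  {w: True, s: False, k: False}
  {k: True, s: True, w: False}
  {s: True, k: False, w: False}
  {w: True, s: True, k: True}


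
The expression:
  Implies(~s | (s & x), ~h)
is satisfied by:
  {s: True, h: False, x: False}
  {s: False, h: False, x: False}
  {x: True, s: True, h: False}
  {x: True, s: False, h: False}
  {h: True, s: True, x: False}


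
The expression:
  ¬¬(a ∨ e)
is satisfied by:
  {a: True, e: True}
  {a: True, e: False}
  {e: True, a: False}


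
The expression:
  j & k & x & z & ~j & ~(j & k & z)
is never true.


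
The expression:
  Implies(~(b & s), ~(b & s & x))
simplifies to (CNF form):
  True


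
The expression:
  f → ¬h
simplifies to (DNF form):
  ¬f ∨ ¬h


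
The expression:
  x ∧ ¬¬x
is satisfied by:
  {x: True}


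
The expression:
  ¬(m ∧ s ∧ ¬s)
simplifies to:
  True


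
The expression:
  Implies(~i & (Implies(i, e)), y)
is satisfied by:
  {i: True, y: True}
  {i: True, y: False}
  {y: True, i: False}


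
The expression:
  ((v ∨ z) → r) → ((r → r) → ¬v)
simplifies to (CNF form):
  ¬r ∨ ¬v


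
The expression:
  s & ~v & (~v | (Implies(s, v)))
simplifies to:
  s & ~v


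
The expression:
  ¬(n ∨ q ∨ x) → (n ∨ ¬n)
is always true.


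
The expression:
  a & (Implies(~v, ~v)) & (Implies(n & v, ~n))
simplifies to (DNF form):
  (a & ~n) | (a & ~v)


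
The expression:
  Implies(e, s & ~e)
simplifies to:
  ~e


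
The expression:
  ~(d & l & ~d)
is always true.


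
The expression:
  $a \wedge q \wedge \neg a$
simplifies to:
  $\text{False}$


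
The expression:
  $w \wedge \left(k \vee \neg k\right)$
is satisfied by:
  {w: True}


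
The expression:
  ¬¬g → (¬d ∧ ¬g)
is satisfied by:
  {g: False}


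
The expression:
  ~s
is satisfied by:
  {s: False}


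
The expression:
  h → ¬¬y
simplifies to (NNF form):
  y ∨ ¬h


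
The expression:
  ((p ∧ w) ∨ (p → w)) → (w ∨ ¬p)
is always true.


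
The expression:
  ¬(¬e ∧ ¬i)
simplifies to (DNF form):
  e ∨ i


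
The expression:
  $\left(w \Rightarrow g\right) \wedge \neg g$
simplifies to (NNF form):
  $\neg g \wedge \neg w$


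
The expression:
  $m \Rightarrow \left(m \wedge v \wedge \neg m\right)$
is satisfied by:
  {m: False}


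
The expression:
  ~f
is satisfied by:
  {f: False}


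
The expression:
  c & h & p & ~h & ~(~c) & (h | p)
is never true.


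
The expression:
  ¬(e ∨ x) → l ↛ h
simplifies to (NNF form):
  e ∨ x ∨ (l ∧ ¬h)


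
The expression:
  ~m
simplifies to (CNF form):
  ~m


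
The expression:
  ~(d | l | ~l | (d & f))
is never true.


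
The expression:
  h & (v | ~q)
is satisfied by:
  {h: True, v: True, q: False}
  {h: True, v: False, q: False}
  {h: True, q: True, v: True}


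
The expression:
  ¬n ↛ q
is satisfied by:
  {q: True, n: False}
  {n: False, q: False}
  {n: True, q: True}


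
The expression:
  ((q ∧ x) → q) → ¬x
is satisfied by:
  {x: False}


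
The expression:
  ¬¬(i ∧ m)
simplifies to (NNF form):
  i ∧ m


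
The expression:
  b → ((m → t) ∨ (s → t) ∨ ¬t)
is always true.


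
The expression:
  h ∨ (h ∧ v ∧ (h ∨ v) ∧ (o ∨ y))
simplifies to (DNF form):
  h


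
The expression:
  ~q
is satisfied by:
  {q: False}


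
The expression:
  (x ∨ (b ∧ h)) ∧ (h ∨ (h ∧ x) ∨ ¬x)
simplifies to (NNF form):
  h ∧ (b ∨ x)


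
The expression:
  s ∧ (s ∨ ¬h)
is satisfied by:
  {s: True}


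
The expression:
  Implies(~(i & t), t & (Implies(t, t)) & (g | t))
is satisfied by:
  {t: True}


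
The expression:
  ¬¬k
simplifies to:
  k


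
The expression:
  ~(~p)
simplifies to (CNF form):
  p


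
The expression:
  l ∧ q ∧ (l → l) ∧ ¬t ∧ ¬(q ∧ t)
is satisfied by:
  {q: True, l: True, t: False}


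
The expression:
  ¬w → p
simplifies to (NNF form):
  p ∨ w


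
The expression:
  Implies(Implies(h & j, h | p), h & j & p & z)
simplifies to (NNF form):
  h & j & p & z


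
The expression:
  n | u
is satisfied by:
  {n: True, u: True}
  {n: True, u: False}
  {u: True, n: False}


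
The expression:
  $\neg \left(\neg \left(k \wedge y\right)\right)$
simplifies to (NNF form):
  $k \wedge y$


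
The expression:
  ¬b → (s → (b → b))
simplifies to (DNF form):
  True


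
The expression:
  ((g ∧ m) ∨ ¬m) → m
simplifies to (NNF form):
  m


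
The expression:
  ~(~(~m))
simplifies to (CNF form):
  ~m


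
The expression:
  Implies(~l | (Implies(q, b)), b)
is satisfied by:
  {b: True, l: True, q: True}
  {b: True, l: True, q: False}
  {b: True, q: True, l: False}
  {b: True, q: False, l: False}
  {l: True, q: True, b: False}


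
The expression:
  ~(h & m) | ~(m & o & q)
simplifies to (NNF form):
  ~h | ~m | ~o | ~q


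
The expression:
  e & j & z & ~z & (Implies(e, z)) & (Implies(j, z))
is never true.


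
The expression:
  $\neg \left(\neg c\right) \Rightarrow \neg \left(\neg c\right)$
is always true.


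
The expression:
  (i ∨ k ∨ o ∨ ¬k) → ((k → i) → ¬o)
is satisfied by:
  {k: True, o: False, i: False}
  {k: False, o: False, i: False}
  {i: True, k: True, o: False}
  {i: True, k: False, o: False}
  {o: True, k: True, i: False}


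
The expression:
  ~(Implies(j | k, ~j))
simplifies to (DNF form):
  j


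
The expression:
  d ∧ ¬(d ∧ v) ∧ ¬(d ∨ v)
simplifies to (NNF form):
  False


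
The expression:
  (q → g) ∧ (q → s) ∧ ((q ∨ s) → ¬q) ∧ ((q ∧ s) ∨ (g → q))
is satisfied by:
  {q: False, g: False}


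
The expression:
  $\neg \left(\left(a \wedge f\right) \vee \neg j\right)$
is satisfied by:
  {j: True, a: False, f: False}
  {f: True, j: True, a: False}
  {a: True, j: True, f: False}


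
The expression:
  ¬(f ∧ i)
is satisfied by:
  {i: False, f: False}
  {f: True, i: False}
  {i: True, f: False}


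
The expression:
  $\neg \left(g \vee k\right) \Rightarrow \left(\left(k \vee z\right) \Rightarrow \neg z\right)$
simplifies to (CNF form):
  $g \vee k \vee \neg z$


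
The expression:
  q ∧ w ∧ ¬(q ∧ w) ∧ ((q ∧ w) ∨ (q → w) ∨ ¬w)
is never true.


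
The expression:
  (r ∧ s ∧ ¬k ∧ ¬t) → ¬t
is always true.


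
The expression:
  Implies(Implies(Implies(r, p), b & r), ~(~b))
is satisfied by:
  {b: True, p: True, r: False}
  {b: True, p: False, r: False}
  {p: True, b: False, r: False}
  {b: False, p: False, r: False}
  {r: True, b: True, p: True}
  {r: True, b: True, p: False}
  {r: True, p: True, b: False}


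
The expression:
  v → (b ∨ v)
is always true.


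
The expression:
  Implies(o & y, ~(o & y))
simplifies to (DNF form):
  ~o | ~y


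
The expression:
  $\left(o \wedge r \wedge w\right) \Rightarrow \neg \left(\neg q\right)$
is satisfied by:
  {q: True, w: False, o: False, r: False}
  {q: False, w: False, o: False, r: False}
  {r: True, q: True, w: False, o: False}
  {r: True, q: False, w: False, o: False}
  {q: True, o: True, r: False, w: False}
  {o: True, r: False, w: False, q: False}
  {r: True, o: True, q: True, w: False}
  {r: True, o: True, q: False, w: False}
  {q: True, w: True, r: False, o: False}
  {w: True, r: False, o: False, q: False}
  {q: True, r: True, w: True, o: False}
  {r: True, w: True, q: False, o: False}
  {q: True, o: True, w: True, r: False}
  {o: True, w: True, r: False, q: False}
  {r: True, o: True, w: True, q: True}


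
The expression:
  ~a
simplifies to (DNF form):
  ~a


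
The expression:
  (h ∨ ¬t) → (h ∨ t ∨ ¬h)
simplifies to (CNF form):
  True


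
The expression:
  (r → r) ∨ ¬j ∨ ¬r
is always true.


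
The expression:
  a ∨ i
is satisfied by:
  {i: True, a: True}
  {i: True, a: False}
  {a: True, i: False}


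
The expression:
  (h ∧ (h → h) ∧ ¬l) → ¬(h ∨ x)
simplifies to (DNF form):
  l ∨ ¬h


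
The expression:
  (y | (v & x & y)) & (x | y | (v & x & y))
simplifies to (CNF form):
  y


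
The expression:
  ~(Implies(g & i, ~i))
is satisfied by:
  {i: True, g: True}


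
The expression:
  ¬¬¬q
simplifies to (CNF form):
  ¬q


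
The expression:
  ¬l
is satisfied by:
  {l: False}


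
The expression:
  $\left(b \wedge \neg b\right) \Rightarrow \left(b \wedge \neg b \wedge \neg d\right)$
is always true.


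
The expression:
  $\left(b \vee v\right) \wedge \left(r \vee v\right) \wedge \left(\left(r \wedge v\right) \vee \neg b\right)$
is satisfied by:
  {r: True, v: True, b: False}
  {v: True, b: False, r: False}
  {r: True, b: True, v: True}


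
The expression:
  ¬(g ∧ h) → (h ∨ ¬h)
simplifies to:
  True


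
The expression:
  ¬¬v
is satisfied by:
  {v: True}


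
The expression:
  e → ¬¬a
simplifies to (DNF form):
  a ∨ ¬e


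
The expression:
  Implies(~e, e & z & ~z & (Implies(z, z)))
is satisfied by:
  {e: True}


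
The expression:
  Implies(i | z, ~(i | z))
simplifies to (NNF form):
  ~i & ~z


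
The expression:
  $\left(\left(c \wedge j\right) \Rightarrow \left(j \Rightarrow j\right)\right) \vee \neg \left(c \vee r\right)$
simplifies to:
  $\text{True}$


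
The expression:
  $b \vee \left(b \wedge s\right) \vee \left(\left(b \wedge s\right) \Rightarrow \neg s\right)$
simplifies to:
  $\text{True}$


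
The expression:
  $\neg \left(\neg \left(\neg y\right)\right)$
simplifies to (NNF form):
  $\neg y$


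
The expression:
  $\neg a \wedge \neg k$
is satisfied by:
  {k: False, a: False}


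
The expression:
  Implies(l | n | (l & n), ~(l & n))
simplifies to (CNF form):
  ~l | ~n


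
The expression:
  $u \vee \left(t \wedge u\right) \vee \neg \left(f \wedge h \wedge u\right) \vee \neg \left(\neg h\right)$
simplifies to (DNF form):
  $\text{True}$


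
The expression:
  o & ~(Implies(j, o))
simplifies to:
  False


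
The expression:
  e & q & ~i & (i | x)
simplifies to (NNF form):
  e & q & x & ~i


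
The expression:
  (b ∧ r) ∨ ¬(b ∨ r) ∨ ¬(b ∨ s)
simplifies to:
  (b ∧ r) ∨ (¬b ∧ ¬r) ∨ (¬b ∧ ¬s)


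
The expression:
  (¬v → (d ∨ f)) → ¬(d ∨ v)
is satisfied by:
  {d: False, v: False}


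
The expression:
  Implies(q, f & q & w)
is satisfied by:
  {f: True, w: True, q: False}
  {f: True, w: False, q: False}
  {w: True, f: False, q: False}
  {f: False, w: False, q: False}
  {q: True, f: True, w: True}


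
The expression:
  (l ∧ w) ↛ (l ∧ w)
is never true.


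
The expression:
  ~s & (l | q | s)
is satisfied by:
  {q: True, l: True, s: False}
  {q: True, l: False, s: False}
  {l: True, q: False, s: False}


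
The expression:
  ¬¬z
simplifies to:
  z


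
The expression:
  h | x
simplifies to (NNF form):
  h | x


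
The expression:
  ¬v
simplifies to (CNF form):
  ¬v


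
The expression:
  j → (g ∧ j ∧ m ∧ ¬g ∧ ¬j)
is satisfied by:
  {j: False}


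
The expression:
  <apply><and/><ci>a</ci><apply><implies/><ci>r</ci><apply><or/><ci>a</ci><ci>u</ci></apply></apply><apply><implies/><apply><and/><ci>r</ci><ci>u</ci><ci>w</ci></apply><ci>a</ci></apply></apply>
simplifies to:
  <ci>a</ci>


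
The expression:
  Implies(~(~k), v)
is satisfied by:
  {v: True, k: False}
  {k: False, v: False}
  {k: True, v: True}


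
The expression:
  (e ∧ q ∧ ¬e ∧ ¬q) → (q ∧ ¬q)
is always true.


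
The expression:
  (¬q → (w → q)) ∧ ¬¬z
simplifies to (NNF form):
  z ∧ (q ∨ ¬w)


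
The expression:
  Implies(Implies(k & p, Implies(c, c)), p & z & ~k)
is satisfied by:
  {z: True, p: True, k: False}


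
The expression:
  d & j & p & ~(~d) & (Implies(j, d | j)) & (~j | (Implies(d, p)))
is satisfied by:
  {p: True, j: True, d: True}


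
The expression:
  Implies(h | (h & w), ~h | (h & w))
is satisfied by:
  {w: True, h: False}
  {h: False, w: False}
  {h: True, w: True}


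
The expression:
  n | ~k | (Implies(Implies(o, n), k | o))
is always true.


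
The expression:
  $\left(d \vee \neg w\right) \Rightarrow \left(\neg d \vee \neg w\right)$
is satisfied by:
  {w: False, d: False}
  {d: True, w: False}
  {w: True, d: False}


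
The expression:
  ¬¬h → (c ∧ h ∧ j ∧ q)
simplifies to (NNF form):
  (c ∧ j ∧ q) ∨ ¬h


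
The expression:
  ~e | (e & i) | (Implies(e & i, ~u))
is always true.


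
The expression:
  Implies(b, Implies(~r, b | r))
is always true.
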